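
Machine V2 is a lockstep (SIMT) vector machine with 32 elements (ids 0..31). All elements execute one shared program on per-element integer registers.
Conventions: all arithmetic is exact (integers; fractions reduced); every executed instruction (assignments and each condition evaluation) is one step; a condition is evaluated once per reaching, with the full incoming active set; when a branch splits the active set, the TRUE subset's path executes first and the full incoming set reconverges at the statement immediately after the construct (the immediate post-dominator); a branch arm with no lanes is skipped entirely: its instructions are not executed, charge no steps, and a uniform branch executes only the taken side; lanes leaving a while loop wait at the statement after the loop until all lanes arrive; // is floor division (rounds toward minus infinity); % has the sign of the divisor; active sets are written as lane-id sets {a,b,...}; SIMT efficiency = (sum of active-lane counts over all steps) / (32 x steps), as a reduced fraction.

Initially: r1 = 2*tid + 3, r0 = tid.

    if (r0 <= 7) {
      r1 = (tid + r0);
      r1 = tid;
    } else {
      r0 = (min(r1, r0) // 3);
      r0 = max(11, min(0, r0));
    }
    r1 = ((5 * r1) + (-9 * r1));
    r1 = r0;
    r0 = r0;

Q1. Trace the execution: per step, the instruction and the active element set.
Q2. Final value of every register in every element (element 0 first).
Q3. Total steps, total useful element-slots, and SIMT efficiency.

step 0: eval (r0 <= 7)               {0,1,2,3,4,5,6,7,8,9,10,11,12,13,14,15,16,17,18,19,20,21,22,23,24,25,26,27,28,29,30,31}
step 1: r1 <- (tid + r0)             {0,1,2,3,4,5,6,7}
step 2: r1 <- tid                    {0,1,2,3,4,5,6,7}
step 3: r0 <- (min(r1, r0) // 3)     {8,9,10,11,12,13,14,15,16,17,18,19,20,21,22,23,24,25,26,27,28,29,30,31}
step 4: r0 <- max(11, min(0, r0))    {8,9,10,11,12,13,14,15,16,17,18,19,20,21,22,23,24,25,26,27,28,29,30,31}
step 5: r1 <- ((5 * r1) + (-9 * r1)) {0,1,2,3,4,5,6,7,8,9,10,11,12,13,14,15,16,17,18,19,20,21,22,23,24,25,26,27,28,29,30,31}
step 6: r1 <- r0                     {0,1,2,3,4,5,6,7,8,9,10,11,12,13,14,15,16,17,18,19,20,21,22,23,24,25,26,27,28,29,30,31}
step 7: r0 <- r0                     {0,1,2,3,4,5,6,7,8,9,10,11,12,13,14,15,16,17,18,19,20,21,22,23,24,25,26,27,28,29,30,31}

Answer: 8 steps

r1: 0,1,2,3,4,5,6,7,11,11,11,11,11,11,11,11,11,11,11,11,11,11,11,11,11,11,11,11,11,11,11,11
r0: 0,1,2,3,4,5,6,7,11,11,11,11,11,11,11,11,11,11,11,11,11,11,11,11,11,11,11,11,11,11,11,11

steps = 8; useful = 192; efficiency = 192/256 = 3/4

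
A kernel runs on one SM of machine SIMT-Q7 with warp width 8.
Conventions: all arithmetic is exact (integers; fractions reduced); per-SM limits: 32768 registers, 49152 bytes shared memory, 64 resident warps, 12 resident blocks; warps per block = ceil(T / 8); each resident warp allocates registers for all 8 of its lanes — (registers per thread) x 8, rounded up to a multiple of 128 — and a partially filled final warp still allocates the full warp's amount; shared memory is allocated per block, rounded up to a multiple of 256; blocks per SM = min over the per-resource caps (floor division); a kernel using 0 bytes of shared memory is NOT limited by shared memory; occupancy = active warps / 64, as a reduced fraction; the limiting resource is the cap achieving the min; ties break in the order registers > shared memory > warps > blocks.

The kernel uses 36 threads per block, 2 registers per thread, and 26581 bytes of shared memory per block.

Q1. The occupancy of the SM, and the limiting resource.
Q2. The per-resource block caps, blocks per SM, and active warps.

Answer: occupancy 5/64, limited by shared memory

registers: 51 blocks
shared memory: 1 block
warps: 12 blocks
blocks: 12 blocks

Answer: 1 block, 5 active warps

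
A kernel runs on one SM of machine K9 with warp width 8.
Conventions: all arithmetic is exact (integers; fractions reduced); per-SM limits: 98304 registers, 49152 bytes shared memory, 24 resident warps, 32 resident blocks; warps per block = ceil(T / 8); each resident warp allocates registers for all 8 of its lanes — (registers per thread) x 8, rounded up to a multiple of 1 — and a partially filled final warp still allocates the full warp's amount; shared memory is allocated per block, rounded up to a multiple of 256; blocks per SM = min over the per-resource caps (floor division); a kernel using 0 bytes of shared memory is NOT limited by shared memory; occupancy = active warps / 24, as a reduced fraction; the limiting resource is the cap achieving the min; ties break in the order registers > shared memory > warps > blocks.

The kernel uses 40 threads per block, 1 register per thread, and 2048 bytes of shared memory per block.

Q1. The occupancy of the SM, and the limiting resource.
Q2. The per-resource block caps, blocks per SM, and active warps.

Answer: occupancy 5/6, limited by warps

registers: 2457 blocks
shared memory: 24 blocks
warps: 4 blocks
blocks: 32 blocks

Answer: 4 blocks, 20 active warps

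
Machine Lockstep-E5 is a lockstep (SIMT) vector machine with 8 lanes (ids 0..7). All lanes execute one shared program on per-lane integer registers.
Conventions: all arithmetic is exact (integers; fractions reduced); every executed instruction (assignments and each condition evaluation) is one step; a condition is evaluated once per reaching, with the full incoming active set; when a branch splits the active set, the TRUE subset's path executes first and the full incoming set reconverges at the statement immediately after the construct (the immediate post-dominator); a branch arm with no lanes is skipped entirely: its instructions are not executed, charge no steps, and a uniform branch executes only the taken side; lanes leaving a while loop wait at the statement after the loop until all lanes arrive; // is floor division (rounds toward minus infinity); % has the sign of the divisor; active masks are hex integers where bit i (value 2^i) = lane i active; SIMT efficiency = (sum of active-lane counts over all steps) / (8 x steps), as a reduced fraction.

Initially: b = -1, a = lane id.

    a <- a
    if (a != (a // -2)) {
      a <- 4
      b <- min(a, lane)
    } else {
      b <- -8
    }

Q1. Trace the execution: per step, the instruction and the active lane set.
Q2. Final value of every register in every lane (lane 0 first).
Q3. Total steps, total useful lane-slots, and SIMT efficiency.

step 0: a <- a                       0xff
step 1: eval (a != (a // -2))        0xff
step 2: a <- 4                       0xfe
step 3: b <- min(a, lane)            0xfe
step 4: b <- -8                      0x01

Answer: 5 steps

b: -8,1,2,3,4,4,4,4
a: 0,4,4,4,4,4,4,4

steps = 5; useful = 31; efficiency = 31/40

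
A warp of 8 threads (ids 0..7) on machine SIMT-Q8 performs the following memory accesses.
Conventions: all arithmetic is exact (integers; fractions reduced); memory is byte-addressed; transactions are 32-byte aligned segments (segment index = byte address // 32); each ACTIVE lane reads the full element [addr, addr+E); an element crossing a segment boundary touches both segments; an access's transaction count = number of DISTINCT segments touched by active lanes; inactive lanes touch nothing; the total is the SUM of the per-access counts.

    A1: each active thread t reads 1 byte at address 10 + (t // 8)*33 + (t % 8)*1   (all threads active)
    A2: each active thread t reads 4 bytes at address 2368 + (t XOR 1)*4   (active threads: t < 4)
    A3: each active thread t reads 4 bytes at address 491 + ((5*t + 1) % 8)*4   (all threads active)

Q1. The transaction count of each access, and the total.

A1: 1 transaction
A2: 1 transaction
A3: 2 transactions

Answer: 1,1,2; total 4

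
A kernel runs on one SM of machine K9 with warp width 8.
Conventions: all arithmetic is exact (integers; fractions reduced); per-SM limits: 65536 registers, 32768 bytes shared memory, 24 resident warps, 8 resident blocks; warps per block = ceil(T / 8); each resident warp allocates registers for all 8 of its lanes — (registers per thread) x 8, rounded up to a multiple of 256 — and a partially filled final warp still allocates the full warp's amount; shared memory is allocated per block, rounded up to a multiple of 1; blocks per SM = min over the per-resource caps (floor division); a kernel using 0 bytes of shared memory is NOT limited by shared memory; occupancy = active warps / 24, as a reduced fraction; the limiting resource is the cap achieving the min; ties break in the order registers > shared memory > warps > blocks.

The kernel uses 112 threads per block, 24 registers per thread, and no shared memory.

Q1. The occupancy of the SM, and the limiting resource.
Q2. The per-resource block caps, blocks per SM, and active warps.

Answer: occupancy 7/12, limited by warps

registers: 18 blocks
shared memory: no limit (kernel uses none)
warps: 1 block
blocks: 8 blocks

Answer: 1 block, 14 active warps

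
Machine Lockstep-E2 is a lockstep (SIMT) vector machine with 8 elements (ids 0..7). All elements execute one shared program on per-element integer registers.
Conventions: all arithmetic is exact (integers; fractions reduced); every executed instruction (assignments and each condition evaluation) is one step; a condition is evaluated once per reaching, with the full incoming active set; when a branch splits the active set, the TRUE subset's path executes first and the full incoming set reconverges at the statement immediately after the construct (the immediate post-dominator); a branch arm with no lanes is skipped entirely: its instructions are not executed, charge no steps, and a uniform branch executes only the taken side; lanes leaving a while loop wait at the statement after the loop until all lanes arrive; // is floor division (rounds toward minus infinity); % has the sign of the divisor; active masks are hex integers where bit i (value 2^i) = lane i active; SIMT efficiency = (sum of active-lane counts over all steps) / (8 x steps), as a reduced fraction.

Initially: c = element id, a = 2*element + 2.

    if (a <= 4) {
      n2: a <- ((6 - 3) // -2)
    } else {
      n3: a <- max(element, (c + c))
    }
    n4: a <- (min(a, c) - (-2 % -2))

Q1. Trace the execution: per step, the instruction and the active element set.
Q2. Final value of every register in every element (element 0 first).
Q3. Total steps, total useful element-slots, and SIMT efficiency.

step 0: eval (a <= 4)                0xff
step 1: a <- ((6 - 3) // -2)         0x03
step 2: a <- max(element, (c + c))   0xfc
step 3: a <- (min(a, c) - (-2 % -2)) 0xff

Answer: 4 steps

c: 0,1,2,3,4,5,6,7
a: -2,-2,2,3,4,5,6,7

steps = 4; useful = 24; efficiency = 24/32 = 3/4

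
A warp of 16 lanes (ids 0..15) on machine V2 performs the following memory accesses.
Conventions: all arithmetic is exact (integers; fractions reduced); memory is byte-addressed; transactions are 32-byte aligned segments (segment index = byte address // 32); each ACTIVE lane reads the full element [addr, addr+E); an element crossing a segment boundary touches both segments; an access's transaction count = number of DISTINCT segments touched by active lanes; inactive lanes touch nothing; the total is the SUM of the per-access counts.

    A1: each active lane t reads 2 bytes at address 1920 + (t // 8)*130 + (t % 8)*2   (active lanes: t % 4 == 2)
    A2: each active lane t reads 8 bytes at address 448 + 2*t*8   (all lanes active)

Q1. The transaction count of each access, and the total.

A1: 2 transactions
A2: 8 transactions

Answer: 2,8; total 10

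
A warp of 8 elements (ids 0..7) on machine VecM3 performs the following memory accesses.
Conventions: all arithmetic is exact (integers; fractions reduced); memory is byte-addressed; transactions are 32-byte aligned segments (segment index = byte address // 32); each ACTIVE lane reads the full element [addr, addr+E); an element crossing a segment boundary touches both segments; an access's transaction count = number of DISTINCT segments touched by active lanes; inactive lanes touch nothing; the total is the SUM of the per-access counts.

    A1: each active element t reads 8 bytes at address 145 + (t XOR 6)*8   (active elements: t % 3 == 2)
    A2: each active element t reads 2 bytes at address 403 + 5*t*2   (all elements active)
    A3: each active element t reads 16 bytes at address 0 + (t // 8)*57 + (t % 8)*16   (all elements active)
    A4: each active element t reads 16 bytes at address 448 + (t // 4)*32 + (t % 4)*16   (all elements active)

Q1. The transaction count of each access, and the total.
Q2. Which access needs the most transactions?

A1: 1 transaction
A2: 3 transactions
A3: 4 transactions
A4: 3 transactions

Answer: 1,3,4,3; total 11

Answer: A3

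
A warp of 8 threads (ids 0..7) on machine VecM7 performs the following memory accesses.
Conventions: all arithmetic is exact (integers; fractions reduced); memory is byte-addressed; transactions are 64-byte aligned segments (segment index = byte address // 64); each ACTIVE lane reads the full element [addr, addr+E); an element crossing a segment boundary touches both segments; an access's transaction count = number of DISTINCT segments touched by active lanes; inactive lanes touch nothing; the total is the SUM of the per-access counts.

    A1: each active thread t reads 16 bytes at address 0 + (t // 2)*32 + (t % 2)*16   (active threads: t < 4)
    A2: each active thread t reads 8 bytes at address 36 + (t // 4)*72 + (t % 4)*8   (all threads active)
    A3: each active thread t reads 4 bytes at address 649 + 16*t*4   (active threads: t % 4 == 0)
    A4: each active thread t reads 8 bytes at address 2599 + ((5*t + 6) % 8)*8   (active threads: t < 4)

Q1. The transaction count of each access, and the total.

A1: 1 transaction
A2: 3 transactions
A3: 2 transactions
A4: 2 transactions

Answer: 1,3,2,2; total 8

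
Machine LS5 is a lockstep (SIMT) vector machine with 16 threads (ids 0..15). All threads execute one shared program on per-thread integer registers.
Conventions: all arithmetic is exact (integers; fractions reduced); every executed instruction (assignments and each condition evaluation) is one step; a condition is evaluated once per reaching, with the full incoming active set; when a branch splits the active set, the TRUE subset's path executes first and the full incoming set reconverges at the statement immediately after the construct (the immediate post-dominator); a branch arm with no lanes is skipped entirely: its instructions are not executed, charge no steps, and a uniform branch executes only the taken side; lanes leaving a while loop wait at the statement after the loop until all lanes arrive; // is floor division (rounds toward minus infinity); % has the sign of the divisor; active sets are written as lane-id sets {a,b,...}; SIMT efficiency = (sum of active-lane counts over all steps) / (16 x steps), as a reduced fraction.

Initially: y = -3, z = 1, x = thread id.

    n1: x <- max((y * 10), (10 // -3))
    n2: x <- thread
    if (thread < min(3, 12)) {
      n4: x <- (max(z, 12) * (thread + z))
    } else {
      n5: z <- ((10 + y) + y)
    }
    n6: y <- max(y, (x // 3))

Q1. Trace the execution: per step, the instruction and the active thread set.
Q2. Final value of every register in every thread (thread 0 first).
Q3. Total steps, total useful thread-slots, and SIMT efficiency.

step 0: x <- max((y * 10), (10 // -3)) {0,1,2,3,4,5,6,7,8,9,10,11,12,13,14,15}
step 1: x <- thread                  {0,1,2,3,4,5,6,7,8,9,10,11,12,13,14,15}
step 2: eval (thread < min(3, 12))   {0,1,2,3,4,5,6,7,8,9,10,11,12,13,14,15}
step 3: x <- (max(z, 12) * (thread + z)) {0,1,2}
step 4: z <- ((10 + y) + y)          {3,4,5,6,7,8,9,10,11,12,13,14,15}
step 5: y <- max(y, (x // 3))        {0,1,2,3,4,5,6,7,8,9,10,11,12,13,14,15}

Answer: 6 steps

y: 4,8,12,1,1,1,2,2,2,3,3,3,4,4,4,5
z: 1,1,1,4,4,4,4,4,4,4,4,4,4,4,4,4
x: 12,24,36,3,4,5,6,7,8,9,10,11,12,13,14,15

steps = 6; useful = 80; efficiency = 80/96 = 5/6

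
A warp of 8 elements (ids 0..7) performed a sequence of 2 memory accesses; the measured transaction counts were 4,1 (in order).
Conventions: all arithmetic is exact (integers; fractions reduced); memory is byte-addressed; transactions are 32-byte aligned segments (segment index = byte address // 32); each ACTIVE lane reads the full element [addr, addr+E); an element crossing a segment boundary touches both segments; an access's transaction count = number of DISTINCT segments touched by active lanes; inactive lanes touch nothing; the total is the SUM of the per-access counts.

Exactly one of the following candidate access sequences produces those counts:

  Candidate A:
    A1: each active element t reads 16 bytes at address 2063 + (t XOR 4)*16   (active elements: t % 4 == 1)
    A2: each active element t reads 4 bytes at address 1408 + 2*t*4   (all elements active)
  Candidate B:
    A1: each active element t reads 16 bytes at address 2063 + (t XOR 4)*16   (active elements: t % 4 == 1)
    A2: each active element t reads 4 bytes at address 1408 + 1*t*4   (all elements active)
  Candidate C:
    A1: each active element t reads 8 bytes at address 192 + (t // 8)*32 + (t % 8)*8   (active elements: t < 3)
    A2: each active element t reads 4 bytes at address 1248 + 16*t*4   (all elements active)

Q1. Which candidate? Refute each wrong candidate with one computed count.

A: A2 gives 2 transactions, not 1
C: A1 gives 1 transaction, not 4
B: all counts match (4,1)

Answer: B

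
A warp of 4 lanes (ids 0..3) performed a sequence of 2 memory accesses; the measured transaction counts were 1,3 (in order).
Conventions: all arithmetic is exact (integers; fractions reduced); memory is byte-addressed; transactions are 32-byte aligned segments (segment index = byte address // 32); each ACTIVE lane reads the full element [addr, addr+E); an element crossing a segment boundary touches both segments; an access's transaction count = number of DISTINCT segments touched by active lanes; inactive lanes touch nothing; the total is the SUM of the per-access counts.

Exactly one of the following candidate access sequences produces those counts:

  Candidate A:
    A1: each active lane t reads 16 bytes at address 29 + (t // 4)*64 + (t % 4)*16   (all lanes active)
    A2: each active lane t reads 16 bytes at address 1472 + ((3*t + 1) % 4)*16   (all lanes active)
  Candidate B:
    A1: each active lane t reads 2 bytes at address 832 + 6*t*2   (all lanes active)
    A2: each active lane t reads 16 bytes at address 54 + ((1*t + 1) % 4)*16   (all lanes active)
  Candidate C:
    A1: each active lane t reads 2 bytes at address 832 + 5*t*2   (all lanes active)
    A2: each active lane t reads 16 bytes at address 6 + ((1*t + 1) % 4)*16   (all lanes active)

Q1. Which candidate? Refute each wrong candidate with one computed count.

A: A1 gives 3 transactions, not 1
B: A1 gives 2 transactions, not 1
C: all counts match (1,3)

Answer: C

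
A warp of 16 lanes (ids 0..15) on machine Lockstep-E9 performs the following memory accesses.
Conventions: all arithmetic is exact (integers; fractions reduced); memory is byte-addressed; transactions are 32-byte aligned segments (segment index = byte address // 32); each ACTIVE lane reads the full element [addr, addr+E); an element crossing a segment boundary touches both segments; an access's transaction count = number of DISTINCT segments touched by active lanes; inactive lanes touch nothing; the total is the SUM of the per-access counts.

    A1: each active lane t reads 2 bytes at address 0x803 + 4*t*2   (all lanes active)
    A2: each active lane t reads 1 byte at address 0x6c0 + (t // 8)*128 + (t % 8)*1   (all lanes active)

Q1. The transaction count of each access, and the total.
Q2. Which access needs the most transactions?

A1: 4 transactions
A2: 2 transactions

Answer: 4,2; total 6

Answer: A1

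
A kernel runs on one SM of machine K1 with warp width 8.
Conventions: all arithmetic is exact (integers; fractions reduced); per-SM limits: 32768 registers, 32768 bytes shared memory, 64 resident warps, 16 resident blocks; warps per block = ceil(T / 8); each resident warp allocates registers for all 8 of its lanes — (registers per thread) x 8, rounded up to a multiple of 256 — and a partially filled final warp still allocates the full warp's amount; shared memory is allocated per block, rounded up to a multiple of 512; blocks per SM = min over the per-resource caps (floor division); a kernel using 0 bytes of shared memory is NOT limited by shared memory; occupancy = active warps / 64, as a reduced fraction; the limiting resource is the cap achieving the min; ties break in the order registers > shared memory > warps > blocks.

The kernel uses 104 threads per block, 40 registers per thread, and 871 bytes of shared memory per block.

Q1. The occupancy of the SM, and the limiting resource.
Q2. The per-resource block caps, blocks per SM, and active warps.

Answer: occupancy 13/16, limited by registers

registers: 4 blocks
shared memory: 32 blocks
warps: 4 blocks
blocks: 16 blocks

Answer: 4 blocks, 52 active warps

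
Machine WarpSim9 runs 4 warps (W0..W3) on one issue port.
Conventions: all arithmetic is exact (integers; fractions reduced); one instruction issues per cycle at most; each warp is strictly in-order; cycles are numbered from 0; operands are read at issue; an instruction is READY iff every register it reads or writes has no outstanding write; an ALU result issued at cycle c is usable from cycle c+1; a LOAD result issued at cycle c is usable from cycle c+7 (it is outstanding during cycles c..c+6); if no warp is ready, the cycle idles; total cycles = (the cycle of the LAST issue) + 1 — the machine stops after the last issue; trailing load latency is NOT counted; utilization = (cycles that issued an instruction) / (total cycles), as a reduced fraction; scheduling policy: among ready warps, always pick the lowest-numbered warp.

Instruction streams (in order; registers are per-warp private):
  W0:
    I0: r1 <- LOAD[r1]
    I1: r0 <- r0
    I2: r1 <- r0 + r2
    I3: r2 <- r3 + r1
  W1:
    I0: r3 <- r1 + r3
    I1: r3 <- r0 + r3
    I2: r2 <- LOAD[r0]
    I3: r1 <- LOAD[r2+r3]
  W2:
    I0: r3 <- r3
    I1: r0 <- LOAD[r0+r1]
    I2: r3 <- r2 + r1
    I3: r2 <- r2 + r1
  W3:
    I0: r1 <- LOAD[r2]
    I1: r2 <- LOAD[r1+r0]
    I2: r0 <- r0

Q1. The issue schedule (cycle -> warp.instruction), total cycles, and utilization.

cycle 0: W0.I0
cycle 1: W0.I1
cycle 2: W1.I0
cycle 3: W1.I1
cycle 4: W1.I2
cycle 5: W2.I0
cycle 6: W2.I1
cycle 7: W0.I2
cycle 8: W0.I3
cycle 9: W2.I2
cycle 10: W2.I3
cycle 11: W1.I3
cycle 12: W3.I0
cycle 13: idle
cycle 14: idle
cycle 15: idle
cycle 16: idle
cycle 17: idle
cycle 18: idle
cycle 19: W3.I1
cycle 20: W3.I2

Answer: 21 cycles, utilization 5/7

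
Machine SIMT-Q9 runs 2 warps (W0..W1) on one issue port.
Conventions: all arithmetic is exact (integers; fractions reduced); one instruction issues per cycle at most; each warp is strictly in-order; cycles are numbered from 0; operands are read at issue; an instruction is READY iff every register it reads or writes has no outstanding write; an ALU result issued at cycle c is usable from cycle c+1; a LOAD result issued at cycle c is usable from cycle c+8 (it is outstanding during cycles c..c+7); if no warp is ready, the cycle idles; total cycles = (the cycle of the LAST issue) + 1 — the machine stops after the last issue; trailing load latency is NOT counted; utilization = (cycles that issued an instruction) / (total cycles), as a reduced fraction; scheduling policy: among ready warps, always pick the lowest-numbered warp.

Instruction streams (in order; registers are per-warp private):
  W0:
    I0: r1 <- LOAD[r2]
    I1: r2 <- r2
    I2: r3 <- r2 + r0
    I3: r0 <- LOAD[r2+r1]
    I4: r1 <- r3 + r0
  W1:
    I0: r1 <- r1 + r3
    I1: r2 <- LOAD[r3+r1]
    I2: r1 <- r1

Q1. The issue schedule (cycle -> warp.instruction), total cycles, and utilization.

cycle 0: W0.I0
cycle 1: W0.I1
cycle 2: W0.I2
cycle 3: W1.I0
cycle 4: W1.I1
cycle 5: W1.I2
cycle 6: idle
cycle 7: idle
cycle 8: W0.I3
cycle 9: idle
cycle 10: idle
cycle 11: idle
cycle 12: idle
cycle 13: idle
cycle 14: idle
cycle 15: idle
cycle 16: W0.I4

Answer: 17 cycles, utilization 8/17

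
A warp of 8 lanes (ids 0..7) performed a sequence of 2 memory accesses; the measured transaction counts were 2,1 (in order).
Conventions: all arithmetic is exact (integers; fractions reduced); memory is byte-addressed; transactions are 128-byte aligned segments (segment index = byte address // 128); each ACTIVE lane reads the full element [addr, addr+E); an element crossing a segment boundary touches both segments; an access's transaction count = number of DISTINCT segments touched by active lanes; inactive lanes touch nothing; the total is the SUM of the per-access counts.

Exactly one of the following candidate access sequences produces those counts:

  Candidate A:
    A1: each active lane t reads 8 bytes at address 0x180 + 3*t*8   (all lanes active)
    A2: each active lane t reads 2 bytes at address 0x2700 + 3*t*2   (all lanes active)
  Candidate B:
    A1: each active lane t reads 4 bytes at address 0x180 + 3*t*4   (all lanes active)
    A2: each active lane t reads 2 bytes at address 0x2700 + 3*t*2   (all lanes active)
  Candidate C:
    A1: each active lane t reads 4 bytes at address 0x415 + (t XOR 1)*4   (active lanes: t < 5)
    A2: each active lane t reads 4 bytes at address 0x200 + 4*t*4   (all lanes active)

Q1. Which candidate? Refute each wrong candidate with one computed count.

B: A1 gives 1 transaction, not 2
C: A1 gives 1 transaction, not 2
A: all counts match (2,1)

Answer: A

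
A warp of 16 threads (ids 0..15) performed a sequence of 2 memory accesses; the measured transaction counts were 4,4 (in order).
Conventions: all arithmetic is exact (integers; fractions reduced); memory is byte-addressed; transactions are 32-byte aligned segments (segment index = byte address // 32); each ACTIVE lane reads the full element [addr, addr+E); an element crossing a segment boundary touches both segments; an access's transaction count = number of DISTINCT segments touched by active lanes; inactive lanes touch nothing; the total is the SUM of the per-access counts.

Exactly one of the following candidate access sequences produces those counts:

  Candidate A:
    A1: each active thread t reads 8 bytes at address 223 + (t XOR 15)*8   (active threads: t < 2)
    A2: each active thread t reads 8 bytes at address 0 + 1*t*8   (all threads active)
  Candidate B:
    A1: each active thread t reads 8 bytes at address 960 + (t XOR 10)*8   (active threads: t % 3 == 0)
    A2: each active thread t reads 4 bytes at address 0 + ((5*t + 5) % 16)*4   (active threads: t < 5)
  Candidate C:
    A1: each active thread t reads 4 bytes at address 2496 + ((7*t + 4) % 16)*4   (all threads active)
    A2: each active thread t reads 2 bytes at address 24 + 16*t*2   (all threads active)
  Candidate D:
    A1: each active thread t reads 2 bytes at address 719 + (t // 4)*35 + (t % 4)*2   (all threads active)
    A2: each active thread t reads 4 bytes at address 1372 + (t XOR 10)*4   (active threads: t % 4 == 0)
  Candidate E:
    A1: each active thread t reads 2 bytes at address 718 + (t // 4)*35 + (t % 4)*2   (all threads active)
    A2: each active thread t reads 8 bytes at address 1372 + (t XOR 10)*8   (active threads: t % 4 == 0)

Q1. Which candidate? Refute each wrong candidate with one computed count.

A: A1 gives 1 transaction, not 4
B: A2 gives 2 transactions, not 4
C: A1 gives 2 transactions, not 4
D: A2 gives 2 transactions, not 4
E: all counts match (4,4)

Answer: E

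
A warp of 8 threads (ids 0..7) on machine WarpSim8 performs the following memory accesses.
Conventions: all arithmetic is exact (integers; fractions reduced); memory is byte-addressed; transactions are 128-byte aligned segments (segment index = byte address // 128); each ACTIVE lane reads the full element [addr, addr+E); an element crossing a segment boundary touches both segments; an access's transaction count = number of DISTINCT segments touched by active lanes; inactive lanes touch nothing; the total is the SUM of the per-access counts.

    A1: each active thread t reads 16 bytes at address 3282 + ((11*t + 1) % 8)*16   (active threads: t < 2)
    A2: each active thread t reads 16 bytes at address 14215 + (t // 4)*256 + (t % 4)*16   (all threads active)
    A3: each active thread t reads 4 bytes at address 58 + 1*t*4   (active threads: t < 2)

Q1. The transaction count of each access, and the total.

A1: 2 transactions
A2: 2 transactions
A3: 1 transaction

Answer: 2,2,1; total 5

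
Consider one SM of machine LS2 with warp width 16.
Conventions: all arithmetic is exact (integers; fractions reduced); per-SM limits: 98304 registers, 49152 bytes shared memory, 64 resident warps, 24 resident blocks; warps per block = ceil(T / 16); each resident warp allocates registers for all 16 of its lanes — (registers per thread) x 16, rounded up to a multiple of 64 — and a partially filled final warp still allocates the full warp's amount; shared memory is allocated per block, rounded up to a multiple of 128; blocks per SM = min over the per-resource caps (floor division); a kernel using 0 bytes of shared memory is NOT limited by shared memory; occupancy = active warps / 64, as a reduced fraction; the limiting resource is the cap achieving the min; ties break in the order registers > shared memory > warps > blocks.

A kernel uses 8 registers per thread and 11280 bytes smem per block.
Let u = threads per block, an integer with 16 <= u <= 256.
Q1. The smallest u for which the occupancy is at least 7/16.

Answer: u = 97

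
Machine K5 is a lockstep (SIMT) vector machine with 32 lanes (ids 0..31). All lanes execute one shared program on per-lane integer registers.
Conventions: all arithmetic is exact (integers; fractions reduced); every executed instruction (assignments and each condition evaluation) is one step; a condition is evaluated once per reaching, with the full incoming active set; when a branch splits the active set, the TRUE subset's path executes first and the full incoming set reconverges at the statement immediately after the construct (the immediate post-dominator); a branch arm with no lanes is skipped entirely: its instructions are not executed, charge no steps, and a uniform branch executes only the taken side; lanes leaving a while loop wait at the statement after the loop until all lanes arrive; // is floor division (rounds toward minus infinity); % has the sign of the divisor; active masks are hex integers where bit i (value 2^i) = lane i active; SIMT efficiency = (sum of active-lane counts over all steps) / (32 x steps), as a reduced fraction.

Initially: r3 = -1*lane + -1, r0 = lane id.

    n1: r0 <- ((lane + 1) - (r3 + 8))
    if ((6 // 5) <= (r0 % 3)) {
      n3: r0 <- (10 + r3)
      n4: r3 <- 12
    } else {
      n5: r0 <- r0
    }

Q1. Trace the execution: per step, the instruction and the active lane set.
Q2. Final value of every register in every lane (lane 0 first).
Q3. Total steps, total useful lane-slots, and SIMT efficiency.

step 0: r0 <- ((lane + 1) - (r3 + 8)) 0xffffffff
step 1: eval ((6 // 5) <= (r0 % 3))  0xffffffff
step 2: r0 <- (10 + r3)              0xb6db6db6
step 3: r3 <- 12                     0xb6db6db6
step 4: r0 <- r0                     0x49249249

Answer: 5 steps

r3: -1,12,12,-4,12,12,-7,12,12,-10,12,12,-13,12,12,-16,12,12,-19,12,12,-22,12,12,-25,12,12,-28,12,12,-31,12
r0: -6,8,7,0,5,4,6,2,1,12,-1,-2,18,-4,-5,24,-7,-8,30,-10,-11,36,-13,-14,42,-16,-17,48,-19,-20,54,-22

steps = 5; useful = 117; efficiency = 117/160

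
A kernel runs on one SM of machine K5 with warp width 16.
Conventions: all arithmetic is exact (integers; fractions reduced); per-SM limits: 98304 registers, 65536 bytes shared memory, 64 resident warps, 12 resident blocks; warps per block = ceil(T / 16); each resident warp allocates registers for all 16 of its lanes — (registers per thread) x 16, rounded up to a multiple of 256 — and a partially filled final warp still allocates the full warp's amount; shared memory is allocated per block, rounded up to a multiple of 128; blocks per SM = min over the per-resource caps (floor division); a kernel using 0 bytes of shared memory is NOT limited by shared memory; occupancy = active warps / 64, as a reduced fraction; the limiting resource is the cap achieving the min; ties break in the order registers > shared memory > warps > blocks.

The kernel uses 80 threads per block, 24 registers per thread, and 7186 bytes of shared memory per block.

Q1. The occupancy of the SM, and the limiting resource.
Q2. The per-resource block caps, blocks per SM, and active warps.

Answer: occupancy 5/8, limited by shared memory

registers: 38 blocks
shared memory: 8 blocks
warps: 12 blocks
blocks: 12 blocks

Answer: 8 blocks, 40 active warps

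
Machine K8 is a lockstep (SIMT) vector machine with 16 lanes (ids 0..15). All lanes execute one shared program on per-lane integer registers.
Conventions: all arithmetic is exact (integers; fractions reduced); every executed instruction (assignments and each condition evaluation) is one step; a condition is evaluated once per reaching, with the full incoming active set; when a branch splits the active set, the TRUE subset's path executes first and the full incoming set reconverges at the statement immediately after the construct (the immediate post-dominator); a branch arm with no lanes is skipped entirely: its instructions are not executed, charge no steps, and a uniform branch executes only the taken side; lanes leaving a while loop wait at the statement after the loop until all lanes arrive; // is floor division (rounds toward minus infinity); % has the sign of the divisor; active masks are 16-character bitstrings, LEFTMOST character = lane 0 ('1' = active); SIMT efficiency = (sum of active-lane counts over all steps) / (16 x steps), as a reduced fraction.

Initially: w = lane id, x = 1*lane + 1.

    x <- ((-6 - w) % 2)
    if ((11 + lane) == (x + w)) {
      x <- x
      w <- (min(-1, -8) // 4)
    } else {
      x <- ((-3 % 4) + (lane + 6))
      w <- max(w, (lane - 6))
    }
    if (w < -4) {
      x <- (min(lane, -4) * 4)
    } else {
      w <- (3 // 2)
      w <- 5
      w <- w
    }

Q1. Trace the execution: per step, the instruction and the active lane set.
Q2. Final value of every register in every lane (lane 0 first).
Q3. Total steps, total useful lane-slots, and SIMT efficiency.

step 0: x <- ((-6 - w) % 2)          1111111111111111
step 1: eval ((11 + lane) == (x + w)) 1111111111111111
step 2: x <- ((-3 % 4) + (lane + 6)) 1111111111111111
step 3: w <- max(w, (lane - 6))      1111111111111111
step 4: eval (w < -4)                1111111111111111
step 5: w <- (3 // 2)                1111111111111111
step 6: w <- 5                       1111111111111111
step 7: w <- w                       1111111111111111

Answer: 8 steps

w: 5,5,5,5,5,5,5,5,5,5,5,5,5,5,5,5
x: 7,8,9,10,11,12,13,14,15,16,17,18,19,20,21,22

steps = 8; useful = 128; efficiency = 128/128 = 1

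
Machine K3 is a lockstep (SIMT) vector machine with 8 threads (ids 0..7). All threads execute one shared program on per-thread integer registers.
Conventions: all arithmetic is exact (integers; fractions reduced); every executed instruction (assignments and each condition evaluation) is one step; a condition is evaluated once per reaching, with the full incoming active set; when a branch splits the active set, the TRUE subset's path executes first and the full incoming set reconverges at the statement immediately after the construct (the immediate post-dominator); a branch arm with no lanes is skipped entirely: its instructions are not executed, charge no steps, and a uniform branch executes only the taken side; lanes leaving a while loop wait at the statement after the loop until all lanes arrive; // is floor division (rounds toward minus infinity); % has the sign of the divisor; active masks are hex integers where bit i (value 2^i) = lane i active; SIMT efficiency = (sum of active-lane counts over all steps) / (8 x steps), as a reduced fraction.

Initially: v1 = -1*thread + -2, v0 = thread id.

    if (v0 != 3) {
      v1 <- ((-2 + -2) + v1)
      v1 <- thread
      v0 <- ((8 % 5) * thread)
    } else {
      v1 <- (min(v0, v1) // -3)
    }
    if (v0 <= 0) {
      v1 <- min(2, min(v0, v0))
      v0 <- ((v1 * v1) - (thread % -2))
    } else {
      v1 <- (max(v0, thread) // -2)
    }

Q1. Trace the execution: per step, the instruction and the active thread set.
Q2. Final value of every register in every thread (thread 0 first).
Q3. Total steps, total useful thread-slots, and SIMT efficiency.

step 0: eval (v0 != 3)               0xff
step 1: v1 <- ((-2 + -2) + v1)       0xf7
step 2: v1 <- thread                 0xf7
step 3: v0 <- ((8 % 5) * thread)     0xf7
step 4: v1 <- (min(v0, v1) // -3)    0x08
step 5: eval (v0 <= 0)               0xff
step 6: v1 <- min(2, min(v0, v0))    0x01
step 7: v0 <- ((v1 * v1) - (thread % -2)) 0x01
step 8: v1 <- (max(v0, thread) // -2) 0xfe

Answer: 9 steps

v1: 0,-2,-3,-2,-6,-8,-9,-11
v0: 0,3,6,3,12,15,18,21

steps = 9; useful = 47; efficiency = 47/72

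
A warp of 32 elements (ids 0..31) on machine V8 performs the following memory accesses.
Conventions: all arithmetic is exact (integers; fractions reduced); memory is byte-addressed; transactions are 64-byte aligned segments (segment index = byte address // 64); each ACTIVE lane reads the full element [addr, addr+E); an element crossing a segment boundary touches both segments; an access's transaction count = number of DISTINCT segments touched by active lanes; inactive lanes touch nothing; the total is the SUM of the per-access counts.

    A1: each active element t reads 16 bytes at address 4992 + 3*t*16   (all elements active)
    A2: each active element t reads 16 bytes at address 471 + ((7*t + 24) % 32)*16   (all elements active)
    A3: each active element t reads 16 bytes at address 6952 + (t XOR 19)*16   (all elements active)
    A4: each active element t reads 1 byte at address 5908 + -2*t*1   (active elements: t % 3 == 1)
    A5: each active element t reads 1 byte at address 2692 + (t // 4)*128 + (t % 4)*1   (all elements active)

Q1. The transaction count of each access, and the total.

A1: 24 transactions
A2: 9 transactions
A3: 9 transactions
A4: 2 transactions
A5: 8 transactions

Answer: 24,9,9,2,8; total 52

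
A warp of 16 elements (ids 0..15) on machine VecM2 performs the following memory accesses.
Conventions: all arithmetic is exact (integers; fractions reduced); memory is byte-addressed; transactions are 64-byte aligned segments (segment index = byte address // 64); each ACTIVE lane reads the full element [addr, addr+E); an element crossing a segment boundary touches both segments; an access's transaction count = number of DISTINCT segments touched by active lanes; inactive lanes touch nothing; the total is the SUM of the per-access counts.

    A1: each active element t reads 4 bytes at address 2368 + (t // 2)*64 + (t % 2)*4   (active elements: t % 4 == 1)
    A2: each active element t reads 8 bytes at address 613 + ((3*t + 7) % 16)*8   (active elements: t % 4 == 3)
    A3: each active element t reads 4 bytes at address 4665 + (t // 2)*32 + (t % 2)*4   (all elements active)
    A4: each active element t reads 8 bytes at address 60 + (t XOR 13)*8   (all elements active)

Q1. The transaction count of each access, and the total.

A1: 4 transactions
A2: 3 transactions
A3: 5 transactions
A4: 3 transactions

Answer: 4,3,5,3; total 15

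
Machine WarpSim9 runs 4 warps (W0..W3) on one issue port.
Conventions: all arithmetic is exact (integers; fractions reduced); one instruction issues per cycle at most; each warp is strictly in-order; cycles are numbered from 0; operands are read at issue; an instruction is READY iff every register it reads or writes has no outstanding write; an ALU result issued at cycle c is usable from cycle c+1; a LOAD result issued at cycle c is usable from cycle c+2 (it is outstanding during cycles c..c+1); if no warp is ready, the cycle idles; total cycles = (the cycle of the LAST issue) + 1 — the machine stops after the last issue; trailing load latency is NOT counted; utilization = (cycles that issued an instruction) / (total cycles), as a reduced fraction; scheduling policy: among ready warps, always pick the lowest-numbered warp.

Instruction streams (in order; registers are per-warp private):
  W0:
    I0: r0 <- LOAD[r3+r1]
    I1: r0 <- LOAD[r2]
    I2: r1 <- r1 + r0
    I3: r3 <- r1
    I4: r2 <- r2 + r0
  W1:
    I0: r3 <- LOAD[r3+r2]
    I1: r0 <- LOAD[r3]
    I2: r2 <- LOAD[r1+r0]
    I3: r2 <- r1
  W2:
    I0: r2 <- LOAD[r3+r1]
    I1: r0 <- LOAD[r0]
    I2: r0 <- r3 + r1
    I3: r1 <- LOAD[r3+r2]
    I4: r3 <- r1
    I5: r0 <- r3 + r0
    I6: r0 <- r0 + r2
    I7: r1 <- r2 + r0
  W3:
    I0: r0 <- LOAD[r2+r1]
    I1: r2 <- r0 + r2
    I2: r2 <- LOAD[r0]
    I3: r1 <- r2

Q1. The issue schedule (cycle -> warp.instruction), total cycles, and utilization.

cycle 0: W0.I0
cycle 1: W1.I0
cycle 2: W0.I1
cycle 3: W1.I1
cycle 4: W0.I2
cycle 5: W0.I3
cycle 6: W0.I4
cycle 7: W1.I2
cycle 8: W2.I0
cycle 9: W1.I3
cycle 10: W2.I1
cycle 11: W3.I0
cycle 12: W2.I2
cycle 13: W2.I3
cycle 14: W3.I1
cycle 15: W2.I4
cycle 16: W2.I5
cycle 17: W2.I6
cycle 18: W2.I7
cycle 19: W3.I2
cycle 20: idle
cycle 21: W3.I3

Answer: 22 cycles, utilization 21/22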